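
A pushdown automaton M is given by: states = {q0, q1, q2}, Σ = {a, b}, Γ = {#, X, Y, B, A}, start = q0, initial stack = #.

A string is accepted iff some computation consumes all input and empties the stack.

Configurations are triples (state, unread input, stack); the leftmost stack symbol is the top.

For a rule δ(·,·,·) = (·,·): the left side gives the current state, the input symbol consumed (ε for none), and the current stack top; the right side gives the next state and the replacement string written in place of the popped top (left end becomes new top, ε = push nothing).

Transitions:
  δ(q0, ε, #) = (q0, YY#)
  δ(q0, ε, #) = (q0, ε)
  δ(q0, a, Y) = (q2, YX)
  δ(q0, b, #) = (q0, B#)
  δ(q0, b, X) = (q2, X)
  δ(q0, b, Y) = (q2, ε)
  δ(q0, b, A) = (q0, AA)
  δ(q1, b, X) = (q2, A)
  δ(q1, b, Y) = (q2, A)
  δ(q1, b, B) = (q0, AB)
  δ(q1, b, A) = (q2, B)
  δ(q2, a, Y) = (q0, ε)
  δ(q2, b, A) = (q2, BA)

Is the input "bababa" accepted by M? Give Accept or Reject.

One accepting computation: (q0, bababa, #) ⊢ (q0, bababa, YY#) ⊢ (q2, ababa, Y#) ⊢ (q0, baba, #) ⊢ (q0, baba, YY#) ⊢ (q2, aba, Y#) ⊢ (q0, ba, #) ⊢ (q0, ba, YY#) ⊢ (q2, a, Y#) ⊢ (q0, ε, #) ⊢ (q0, ε, ε)
All input consumed and the stack is empty.

Accept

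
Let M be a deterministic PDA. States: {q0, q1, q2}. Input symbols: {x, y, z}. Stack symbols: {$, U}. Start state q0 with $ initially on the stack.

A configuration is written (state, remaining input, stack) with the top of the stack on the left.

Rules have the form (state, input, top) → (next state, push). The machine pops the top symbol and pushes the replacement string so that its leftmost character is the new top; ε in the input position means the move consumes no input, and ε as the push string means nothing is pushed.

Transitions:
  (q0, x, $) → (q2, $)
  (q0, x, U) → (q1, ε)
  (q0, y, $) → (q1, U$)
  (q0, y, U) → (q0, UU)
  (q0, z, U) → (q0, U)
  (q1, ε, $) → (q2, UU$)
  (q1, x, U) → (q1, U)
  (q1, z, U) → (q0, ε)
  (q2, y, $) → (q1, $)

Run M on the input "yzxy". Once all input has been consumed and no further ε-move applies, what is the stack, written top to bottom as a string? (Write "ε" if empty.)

UU$

(q0, yzxy, $)
  read y, top $: go to q1, push U$ → (q1, zxy, U$)
  read z, top U: go to q0, push ε → (q0, xy, $)
  read x, top $: go to q2, push $ → (q2, y, $)
  read y, top $: go to q1, push $ → (q1, ε, $)
  ε-move, top $: go to q2, push UU$ → (q2, ε, UU$)
All input consumed in state q2 with stack UU$.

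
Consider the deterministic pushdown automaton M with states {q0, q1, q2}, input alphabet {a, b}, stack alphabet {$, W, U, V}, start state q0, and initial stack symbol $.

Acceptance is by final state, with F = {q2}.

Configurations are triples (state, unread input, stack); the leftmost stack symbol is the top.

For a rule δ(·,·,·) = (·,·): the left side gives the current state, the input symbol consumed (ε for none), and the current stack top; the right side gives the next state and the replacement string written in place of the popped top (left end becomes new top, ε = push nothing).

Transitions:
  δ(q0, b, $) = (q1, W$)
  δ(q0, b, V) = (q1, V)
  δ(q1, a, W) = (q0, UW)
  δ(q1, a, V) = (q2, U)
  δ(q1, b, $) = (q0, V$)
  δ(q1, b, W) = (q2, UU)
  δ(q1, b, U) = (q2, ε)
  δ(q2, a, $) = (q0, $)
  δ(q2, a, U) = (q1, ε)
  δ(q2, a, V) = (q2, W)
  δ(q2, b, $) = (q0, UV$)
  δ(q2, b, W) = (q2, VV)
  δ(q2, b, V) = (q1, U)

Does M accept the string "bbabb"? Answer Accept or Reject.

Reject

(q0, bbabb, $) ⊢ (q1, babb, W$) ⊢ (q2, abb, UU$) ⊢ (q1, bb, U$) ⊢ (q2, b, $) ⊢ (q0, ε, UV$)
All input consumed; state q0 ∉ F and no further ε-move applies.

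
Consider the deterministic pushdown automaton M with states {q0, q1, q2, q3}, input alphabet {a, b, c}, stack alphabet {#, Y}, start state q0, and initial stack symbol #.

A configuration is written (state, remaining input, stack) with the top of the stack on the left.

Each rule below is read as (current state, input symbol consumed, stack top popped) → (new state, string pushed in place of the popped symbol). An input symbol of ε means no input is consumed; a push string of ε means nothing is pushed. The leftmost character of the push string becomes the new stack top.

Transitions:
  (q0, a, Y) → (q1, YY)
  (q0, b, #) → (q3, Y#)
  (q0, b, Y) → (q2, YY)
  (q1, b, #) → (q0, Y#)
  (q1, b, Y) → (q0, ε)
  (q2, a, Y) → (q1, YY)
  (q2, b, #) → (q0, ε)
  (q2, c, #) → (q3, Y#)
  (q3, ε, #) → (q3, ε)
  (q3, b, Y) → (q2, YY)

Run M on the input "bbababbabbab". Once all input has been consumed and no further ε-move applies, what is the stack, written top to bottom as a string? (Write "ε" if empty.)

YYYY#

(q0, bbababbabbab, #) ⊢ (q3, bababbabbab, Y#) ⊢ (q2, ababbabbab, YY#) ⊢ (q1, babbabbab, YYY#) ⊢ (q0, abbabbab, YY#) ⊢ (q1, bbabbab, YYY#) ⊢ (q0, babbab, YY#) ⊢ (q2, abbab, YYY#) ⊢ (q1, bbab, YYYY#) ⊢ (q0, bab, YYY#) ⊢ (q2, ab, YYYY#) ⊢ (q1, b, YYYYY#) ⊢ (q0, ε, YYYY#)
All input consumed in state q0 with stack YYYY#.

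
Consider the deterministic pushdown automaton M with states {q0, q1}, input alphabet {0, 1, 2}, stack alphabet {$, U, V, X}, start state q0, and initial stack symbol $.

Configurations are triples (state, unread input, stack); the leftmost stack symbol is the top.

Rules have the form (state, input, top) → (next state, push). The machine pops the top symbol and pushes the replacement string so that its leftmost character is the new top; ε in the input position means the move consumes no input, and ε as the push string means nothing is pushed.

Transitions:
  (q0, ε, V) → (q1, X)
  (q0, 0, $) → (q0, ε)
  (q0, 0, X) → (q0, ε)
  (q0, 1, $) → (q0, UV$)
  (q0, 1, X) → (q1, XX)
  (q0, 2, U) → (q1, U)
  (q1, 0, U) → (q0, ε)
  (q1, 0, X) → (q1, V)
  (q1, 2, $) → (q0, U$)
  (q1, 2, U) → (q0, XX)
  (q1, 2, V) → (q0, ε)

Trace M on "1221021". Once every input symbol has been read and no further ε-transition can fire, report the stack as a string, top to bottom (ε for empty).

XXXV$

(q0, 1221021, $)
  read 1, top $: go to q0, push UV$ → (q0, 221021, UV$)
  read 2, top U: go to q1, push U → (q1, 21021, UV$)
  read 2, top U: go to q0, push XX → (q0, 1021, XXV$)
  read 1, top X: go to q1, push XX → (q1, 021, XXXV$)
  read 0, top X: go to q1, push V → (q1, 21, VXXV$)
  read 2, top V: go to q0, push ε → (q0, 1, XXV$)
  read 1, top X: go to q1, push XX → (q1, ε, XXXV$)
All input consumed in state q1 with stack XXXV$.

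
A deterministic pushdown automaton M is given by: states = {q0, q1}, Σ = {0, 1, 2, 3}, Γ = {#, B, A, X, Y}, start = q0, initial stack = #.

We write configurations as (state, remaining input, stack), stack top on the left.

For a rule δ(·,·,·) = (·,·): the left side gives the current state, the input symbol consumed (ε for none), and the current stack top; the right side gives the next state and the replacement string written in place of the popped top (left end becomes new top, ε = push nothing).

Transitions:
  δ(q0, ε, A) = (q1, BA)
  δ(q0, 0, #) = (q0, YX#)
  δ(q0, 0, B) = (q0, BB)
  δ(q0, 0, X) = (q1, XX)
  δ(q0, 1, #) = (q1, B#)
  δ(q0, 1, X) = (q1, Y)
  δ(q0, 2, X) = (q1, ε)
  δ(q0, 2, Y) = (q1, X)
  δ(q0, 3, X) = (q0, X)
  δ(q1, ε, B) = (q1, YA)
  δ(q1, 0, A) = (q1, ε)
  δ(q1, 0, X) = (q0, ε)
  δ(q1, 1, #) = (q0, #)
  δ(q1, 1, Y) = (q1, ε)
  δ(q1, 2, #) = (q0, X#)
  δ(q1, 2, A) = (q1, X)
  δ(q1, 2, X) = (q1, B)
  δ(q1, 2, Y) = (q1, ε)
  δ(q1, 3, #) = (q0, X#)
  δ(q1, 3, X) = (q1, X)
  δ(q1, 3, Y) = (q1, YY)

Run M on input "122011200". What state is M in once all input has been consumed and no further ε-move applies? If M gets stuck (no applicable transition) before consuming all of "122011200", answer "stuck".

q0

(q0, 122011200, #)
  read 1, top #: go to q1, push B# → (q1, 22011200, B#)
  ε-move, top B: go to q1, push YA → (q1, 22011200, YA#)
  read 2, top Y: go to q1, push ε → (q1, 2011200, A#)
  read 2, top A: go to q1, push X → (q1, 011200, X#)
  read 0, top X: go to q0, push ε → (q0, 11200, #)
  read 1, top #: go to q1, push B# → (q1, 1200, B#)
  ε-move, top B: go to q1, push YA → (q1, 1200, YA#)
  read 1, top Y: go to q1, push ε → (q1, 200, A#)
  read 2, top A: go to q1, push X → (q1, 00, X#)
  read 0, top X: go to q0, push ε → (q0, 0, #)
  read 0, top #: go to q0, push YX# → (q0, ε, YX#)
All input consumed; M is in state q0.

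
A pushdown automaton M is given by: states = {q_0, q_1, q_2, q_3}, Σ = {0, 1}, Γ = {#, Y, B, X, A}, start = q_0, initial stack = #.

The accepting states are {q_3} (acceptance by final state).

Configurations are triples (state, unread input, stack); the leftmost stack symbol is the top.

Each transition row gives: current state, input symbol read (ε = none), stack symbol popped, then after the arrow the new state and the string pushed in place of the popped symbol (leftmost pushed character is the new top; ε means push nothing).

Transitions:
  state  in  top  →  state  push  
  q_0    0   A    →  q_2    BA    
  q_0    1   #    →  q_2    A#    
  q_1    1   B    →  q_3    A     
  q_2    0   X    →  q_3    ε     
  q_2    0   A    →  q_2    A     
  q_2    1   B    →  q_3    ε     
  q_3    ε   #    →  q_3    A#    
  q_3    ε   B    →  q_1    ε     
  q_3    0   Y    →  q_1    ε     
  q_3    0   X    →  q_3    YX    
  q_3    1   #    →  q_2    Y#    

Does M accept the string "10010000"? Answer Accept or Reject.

No computation consumes all input and reaches a final state.

Reject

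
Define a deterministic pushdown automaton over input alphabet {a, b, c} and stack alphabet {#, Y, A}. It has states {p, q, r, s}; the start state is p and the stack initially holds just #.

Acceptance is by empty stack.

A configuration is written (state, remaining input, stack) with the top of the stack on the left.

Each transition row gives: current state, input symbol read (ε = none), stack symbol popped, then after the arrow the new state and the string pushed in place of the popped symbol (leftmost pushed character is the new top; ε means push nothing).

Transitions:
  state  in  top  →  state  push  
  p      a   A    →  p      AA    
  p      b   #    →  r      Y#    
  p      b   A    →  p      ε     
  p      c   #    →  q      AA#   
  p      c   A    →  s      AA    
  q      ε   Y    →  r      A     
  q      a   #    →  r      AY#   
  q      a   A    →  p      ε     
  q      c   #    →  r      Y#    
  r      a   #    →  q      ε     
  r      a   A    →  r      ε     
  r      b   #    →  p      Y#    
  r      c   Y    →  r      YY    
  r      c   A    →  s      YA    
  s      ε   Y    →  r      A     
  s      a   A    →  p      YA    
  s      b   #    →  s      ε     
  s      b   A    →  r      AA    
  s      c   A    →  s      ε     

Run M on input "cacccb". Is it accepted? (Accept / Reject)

Accept

(p, cacccb, #) ⊢ (q, acccb, AA#) ⊢ (p, cccb, A#) ⊢ (s, ccb, AA#) ⊢ (s, cb, A#) ⊢ (s, b, #) ⊢ (s, ε, ε)
All input consumed and the stack is empty.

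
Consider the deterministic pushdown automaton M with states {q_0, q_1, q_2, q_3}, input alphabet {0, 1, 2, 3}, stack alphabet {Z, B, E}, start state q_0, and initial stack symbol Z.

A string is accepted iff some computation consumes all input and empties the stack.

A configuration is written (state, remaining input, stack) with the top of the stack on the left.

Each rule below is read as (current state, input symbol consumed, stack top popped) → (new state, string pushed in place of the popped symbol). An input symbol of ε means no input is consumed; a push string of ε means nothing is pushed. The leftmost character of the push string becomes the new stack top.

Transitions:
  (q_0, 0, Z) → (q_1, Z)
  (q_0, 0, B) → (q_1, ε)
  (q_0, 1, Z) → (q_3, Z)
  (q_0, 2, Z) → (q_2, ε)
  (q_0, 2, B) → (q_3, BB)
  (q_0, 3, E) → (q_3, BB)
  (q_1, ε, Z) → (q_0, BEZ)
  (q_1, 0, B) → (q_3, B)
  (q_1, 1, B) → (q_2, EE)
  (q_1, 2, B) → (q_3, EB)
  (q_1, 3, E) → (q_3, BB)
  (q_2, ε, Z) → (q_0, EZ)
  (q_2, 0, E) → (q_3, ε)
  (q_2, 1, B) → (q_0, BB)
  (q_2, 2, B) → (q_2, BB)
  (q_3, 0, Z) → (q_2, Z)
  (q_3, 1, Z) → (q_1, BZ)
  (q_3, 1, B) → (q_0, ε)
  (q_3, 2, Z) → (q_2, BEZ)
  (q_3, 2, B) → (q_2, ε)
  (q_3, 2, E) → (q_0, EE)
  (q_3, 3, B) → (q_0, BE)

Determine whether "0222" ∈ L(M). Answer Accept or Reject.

Reject

(q_0, 0222, Z)
  read 0, top Z: go to q_1, push Z → (q_1, 222, Z)
  ε-move, top Z: go to q_0, push BEZ → (q_0, 222, BEZ)
  read 2, top B: go to q_3, push BB → (q_3, 22, BBEZ)
  read 2, top B: go to q_2, push ε → (q_2, 2, BEZ)
  read 2, top B: go to q_2, push BB → (q_2, ε, BBEZ)
All input consumed; stack is BBEZ, not empty, and no further ε-move applies.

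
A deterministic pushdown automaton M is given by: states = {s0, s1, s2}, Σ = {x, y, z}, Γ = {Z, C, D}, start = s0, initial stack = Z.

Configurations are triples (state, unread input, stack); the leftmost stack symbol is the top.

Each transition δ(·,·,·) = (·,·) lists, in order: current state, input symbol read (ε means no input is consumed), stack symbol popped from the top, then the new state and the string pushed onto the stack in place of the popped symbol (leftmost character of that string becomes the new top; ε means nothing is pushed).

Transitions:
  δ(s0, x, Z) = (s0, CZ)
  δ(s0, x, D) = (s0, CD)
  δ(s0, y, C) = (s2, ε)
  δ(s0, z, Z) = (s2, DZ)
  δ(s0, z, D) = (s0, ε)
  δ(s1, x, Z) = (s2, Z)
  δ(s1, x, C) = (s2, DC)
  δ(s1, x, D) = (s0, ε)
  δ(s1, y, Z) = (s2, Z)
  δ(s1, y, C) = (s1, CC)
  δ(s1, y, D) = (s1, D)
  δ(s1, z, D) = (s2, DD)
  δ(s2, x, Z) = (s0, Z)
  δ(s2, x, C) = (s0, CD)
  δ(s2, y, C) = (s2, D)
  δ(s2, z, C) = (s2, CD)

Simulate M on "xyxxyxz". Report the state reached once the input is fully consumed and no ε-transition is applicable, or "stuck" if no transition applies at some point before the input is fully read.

s2

(s0, xyxxyxz, Z)
  read x, top Z: go to s0, push CZ → (s0, yxxyxz, CZ)
  read y, top C: go to s2, push ε → (s2, xxyxz, Z)
  read x, top Z: go to s0, push Z → (s0, xyxz, Z)
  read x, top Z: go to s0, push CZ → (s0, yxz, CZ)
  read y, top C: go to s2, push ε → (s2, xz, Z)
  read x, top Z: go to s0, push Z → (s0, z, Z)
  read z, top Z: go to s2, push DZ → (s2, ε, DZ)
All input consumed; M is in state s2.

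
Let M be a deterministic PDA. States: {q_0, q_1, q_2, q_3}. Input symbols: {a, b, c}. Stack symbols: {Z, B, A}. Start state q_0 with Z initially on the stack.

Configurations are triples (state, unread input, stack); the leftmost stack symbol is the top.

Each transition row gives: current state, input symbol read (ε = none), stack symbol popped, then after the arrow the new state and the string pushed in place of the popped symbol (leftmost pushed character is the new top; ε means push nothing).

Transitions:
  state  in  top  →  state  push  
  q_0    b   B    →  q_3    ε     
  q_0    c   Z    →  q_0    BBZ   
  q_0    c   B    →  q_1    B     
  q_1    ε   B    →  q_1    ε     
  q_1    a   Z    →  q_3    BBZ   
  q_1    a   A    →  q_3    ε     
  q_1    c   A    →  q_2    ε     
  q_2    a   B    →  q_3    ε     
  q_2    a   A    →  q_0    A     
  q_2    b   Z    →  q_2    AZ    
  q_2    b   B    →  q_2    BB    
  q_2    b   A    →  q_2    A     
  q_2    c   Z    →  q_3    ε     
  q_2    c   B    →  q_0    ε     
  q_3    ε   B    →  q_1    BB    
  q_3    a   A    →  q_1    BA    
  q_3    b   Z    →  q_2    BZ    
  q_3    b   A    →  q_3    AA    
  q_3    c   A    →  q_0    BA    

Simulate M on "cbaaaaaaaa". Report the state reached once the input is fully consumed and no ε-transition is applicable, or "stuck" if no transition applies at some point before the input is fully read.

q_1

(q_0, cbaaaaaaaa, Z)
  read c, top Z: go to q_0, push BBZ → (q_0, baaaaaaaa, BBZ)
  read b, top B: go to q_3, push ε → (q_3, aaaaaaaa, BZ)
  ε-move, top B: go to q_1, push BB → (q_1, aaaaaaaa, BBZ)
  ε-move, top B: go to q_1, push ε → (q_1, aaaaaaaa, BZ)
  ε-move, top B: go to q_1, push ε → (q_1, aaaaaaaa, Z)
  read a, top Z: go to q_3, push BBZ → (q_3, aaaaaaa, BBZ)
  ε-move, top B: go to q_1, push BB → (q_1, aaaaaaa, BBBZ)
  ε-move, top B: go to q_1, push ε → (q_1, aaaaaaa, BBZ)
  ε-move, top B: go to q_1, push ε → (q_1, aaaaaaa, BZ)
  ε-move, top B: go to q_1, push ε → (q_1, aaaaaaa, Z)
  read a, top Z: go to q_3, push BBZ → (q_3, aaaaaa, BBZ)
  ε-move, top B: go to q_1, push BB → (q_1, aaaaaa, BBBZ)
  ε-move, top B: go to q_1, push ε → (q_1, aaaaaa, BBZ)
  ε-move, top B: go to q_1, push ε → (q_1, aaaaaa, BZ)
  ε-move, top B: go to q_1, push ε → (q_1, aaaaaa, Z)
  read a, top Z: go to q_3, push BBZ → (q_3, aaaaa, BBZ)
  ε-move, top B: go to q_1, push BB → (q_1, aaaaa, BBBZ)
  ε-move, top B: go to q_1, push ε → (q_1, aaaaa, BBZ)
  ε-move, top B: go to q_1, push ε → (q_1, aaaaa, BZ)
  ε-move, top B: go to q_1, push ε → (q_1, aaaaa, Z)
  read a, top Z: go to q_3, push BBZ → (q_3, aaaa, BBZ)
  ε-move, top B: go to q_1, push BB → (q_1, aaaa, BBBZ)
  ε-move, top B: go to q_1, push ε → (q_1, aaaa, BBZ)
  ε-move, top B: go to q_1, push ε → (q_1, aaaa, BZ)
  ε-move, top B: go to q_1, push ε → (q_1, aaaa, Z)
  read a, top Z: go to q_3, push BBZ → (q_3, aaa, BBZ)
  ε-move, top B: go to q_1, push BB → (q_1, aaa, BBBZ)
  ε-move, top B: go to q_1, push ε → (q_1, aaa, BBZ)
  ε-move, top B: go to q_1, push ε → (q_1, aaa, BZ)
  ε-move, top B: go to q_1, push ε → (q_1, aaa, Z)
  read a, top Z: go to q_3, push BBZ → (q_3, aa, BBZ)
  ε-move, top B: go to q_1, push BB → (q_1, aa, BBBZ)
  ε-move, top B: go to q_1, push ε → (q_1, aa, BBZ)
  ε-move, top B: go to q_1, push ε → (q_1, aa, BZ)
  ε-move, top B: go to q_1, push ε → (q_1, aa, Z)
  read a, top Z: go to q_3, push BBZ → (q_3, a, BBZ)
  ε-move, top B: go to q_1, push BB → (q_1, a, BBBZ)
  ε-move, top B: go to q_1, push ε → (q_1, a, BBZ)
  ε-move, top B: go to q_1, push ε → (q_1, a, BZ)
  ε-move, top B: go to q_1, push ε → (q_1, a, Z)
  read a, top Z: go to q_3, push BBZ → (q_3, ε, BBZ)
  ε-move, top B: go to q_1, push BB → (q_1, ε, BBBZ)
  ε-move, top B: go to q_1, push ε → (q_1, ε, BBZ)
  ε-move, top B: go to q_1, push ε → (q_1, ε, BZ)
  ε-move, top B: go to q_1, push ε → (q_1, ε, Z)
All input consumed; M is in state q_1.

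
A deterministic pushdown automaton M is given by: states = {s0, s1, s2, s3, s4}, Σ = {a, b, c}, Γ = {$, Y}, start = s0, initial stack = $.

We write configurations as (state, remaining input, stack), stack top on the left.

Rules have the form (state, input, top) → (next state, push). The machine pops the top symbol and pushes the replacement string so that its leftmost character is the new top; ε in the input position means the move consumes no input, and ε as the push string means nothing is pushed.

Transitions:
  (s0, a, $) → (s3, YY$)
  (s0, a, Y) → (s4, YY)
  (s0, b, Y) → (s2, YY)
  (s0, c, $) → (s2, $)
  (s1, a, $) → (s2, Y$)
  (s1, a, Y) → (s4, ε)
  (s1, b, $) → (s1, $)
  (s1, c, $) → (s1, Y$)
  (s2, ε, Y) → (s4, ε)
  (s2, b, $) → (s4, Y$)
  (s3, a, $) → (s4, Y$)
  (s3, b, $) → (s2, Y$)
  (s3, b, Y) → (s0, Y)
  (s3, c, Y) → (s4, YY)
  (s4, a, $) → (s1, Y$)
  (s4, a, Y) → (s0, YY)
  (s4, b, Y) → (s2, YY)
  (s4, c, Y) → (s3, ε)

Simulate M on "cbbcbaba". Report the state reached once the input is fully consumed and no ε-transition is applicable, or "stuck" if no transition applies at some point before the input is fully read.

(s0, cbbcbaba, $)
  read c, top $: go to s2, push $ → (s2, bbcbaba, $)
  read b, top $: go to s4, push Y$ → (s4, bcbaba, Y$)
  read b, top Y: go to s2, push YY → (s2, cbaba, YY$)
  ε-move, top Y: go to s4, push ε → (s4, cbaba, Y$)
  read c, top Y: go to s3, push ε → (s3, baba, $)
  read b, top $: go to s2, push Y$ → (s2, aba, Y$)
  ε-move, top Y: go to s4, push ε → (s4, aba, $)
  read a, top $: go to s1, push Y$ → (s1, ba, Y$)
No transition for (s1, b, top Y); M blocks with input ba remaining.

stuck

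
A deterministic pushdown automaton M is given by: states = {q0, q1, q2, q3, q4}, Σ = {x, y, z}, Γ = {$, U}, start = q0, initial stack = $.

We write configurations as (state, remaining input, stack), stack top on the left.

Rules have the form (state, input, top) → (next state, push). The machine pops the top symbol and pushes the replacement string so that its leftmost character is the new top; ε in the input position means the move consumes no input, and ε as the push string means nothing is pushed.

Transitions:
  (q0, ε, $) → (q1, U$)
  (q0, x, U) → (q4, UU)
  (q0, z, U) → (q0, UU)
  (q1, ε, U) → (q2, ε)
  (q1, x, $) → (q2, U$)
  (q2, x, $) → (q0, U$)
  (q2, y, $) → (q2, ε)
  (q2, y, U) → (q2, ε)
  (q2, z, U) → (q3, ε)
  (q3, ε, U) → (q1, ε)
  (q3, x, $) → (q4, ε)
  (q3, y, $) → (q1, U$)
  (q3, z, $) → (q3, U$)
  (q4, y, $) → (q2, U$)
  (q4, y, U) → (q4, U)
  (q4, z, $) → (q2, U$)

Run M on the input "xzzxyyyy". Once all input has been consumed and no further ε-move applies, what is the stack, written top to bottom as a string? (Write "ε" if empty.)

(q0, xzzxyyyy, $)
  ε-move, top $: go to q1, push U$ → (q1, xzzxyyyy, U$)
  ε-move, top U: go to q2, push ε → (q2, xzzxyyyy, $)
  read x, top $: go to q0, push U$ → (q0, zzxyyyy, U$)
  read z, top U: go to q0, push UU → (q0, zxyyyy, UU$)
  read z, top U: go to q0, push UU → (q0, xyyyy, UUU$)
  read x, top U: go to q4, push UU → (q4, yyyy, UUUU$)
  read y, top U: go to q4, push U → (q4, yyy, UUUU$)
  read y, top U: go to q4, push U → (q4, yy, UUUU$)
  read y, top U: go to q4, push U → (q4, y, UUUU$)
  read y, top U: go to q4, push U → (q4, ε, UUUU$)
All input consumed in state q4 with stack UUUU$.

UUUU$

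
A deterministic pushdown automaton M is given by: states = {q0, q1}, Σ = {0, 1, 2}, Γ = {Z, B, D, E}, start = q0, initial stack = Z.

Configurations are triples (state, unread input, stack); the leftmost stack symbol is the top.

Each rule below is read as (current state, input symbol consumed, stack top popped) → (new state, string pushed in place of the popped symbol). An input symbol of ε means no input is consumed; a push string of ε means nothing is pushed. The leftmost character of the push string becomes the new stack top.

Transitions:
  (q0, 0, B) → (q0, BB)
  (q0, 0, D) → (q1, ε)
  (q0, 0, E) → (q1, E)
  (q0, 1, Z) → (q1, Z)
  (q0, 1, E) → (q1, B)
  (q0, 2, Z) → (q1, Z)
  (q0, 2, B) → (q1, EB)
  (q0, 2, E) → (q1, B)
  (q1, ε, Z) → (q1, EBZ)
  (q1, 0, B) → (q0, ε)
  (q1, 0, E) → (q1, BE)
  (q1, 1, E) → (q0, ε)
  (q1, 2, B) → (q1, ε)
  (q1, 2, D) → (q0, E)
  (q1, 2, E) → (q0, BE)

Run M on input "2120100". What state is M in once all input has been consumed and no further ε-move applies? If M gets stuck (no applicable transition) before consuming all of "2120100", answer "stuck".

stuck

(q0, 2120100, Z)
  read 2, top Z: go to q1, push Z → (q1, 120100, Z)
  ε-move, top Z: go to q1, push EBZ → (q1, 120100, EBZ)
  read 1, top E: go to q0, push ε → (q0, 20100, BZ)
  read 2, top B: go to q1, push EB → (q1, 0100, EBZ)
  read 0, top E: go to q1, push BE → (q1, 100, BEBZ)
No transition for (q1, 1, top B); M blocks with input 100 remaining.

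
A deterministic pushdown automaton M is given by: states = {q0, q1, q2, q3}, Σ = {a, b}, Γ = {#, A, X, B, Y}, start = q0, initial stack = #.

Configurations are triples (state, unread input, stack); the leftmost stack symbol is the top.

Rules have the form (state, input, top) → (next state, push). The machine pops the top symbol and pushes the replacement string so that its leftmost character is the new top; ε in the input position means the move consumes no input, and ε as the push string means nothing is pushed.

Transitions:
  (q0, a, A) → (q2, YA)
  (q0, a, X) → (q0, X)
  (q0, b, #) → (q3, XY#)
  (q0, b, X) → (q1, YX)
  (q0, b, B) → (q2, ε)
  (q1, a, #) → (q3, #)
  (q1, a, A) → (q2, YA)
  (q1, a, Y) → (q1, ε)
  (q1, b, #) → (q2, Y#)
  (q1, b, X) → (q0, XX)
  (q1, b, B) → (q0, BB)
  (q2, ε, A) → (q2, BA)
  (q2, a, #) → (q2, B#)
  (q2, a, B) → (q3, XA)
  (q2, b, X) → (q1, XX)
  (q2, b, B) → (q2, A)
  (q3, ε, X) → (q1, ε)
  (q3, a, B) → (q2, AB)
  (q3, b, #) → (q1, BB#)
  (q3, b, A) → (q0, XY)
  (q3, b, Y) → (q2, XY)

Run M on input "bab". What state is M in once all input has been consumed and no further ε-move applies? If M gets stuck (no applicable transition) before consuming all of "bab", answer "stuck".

(q0, bab, #)
  read b, top #: go to q3, push XY# → (q3, ab, XY#)
  ε-move, top X: go to q1, push ε → (q1, ab, Y#)
  read a, top Y: go to q1, push ε → (q1, b, #)
  read b, top #: go to q2, push Y# → (q2, ε, Y#)
All input consumed; M is in state q2.

q2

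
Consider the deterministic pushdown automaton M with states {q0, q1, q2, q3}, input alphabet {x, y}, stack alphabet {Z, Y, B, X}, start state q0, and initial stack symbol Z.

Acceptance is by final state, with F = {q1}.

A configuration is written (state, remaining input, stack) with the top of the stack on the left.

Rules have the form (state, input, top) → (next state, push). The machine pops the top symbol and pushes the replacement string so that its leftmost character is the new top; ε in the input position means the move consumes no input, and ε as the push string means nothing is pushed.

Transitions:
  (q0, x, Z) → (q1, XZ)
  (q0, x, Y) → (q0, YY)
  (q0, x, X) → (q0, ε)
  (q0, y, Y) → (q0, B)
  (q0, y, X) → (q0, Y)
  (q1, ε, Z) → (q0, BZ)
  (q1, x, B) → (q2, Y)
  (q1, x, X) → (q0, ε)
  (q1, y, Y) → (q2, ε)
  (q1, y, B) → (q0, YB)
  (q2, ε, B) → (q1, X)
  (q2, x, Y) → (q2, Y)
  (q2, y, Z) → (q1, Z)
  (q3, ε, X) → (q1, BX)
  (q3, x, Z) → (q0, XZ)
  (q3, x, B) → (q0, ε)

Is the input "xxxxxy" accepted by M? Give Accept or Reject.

(q0, xxxxxy, Z)
  read x, top Z: go to q1, push XZ → (q1, xxxxy, XZ)
  read x, top X: go to q0, push ε → (q0, xxxy, Z)
  read x, top Z: go to q1, push XZ → (q1, xxy, XZ)
  read x, top X: go to q0, push ε → (q0, xy, Z)
  read x, top Z: go to q1, push XZ → (q1, y, XZ)
No transition applies at (q1, y, XZ); input not fully consumed.

Reject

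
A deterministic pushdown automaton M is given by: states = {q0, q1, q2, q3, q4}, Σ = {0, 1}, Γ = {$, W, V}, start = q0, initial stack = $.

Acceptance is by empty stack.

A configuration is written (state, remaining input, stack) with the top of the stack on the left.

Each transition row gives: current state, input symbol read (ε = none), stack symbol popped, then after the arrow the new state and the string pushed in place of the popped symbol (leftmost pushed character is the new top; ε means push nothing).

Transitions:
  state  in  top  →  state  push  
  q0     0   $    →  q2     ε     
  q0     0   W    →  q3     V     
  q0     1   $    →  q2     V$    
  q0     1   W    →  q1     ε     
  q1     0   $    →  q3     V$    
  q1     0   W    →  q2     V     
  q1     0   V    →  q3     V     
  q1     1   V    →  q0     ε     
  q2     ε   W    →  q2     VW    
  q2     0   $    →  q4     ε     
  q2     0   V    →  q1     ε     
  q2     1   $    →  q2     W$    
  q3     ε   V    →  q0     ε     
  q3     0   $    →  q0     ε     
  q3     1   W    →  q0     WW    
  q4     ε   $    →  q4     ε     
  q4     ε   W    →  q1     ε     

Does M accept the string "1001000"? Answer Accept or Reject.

(q0, 1001000, $)
  read 1, top $: go to q2, push V$ → (q2, 001000, V$)
  read 0, top V: go to q1, push ε → (q1, 01000, $)
  read 0, top $: go to q3, push V$ → (q3, 1000, V$)
  ε-move, top V: go to q0, push ε → (q0, 1000, $)
  read 1, top $: go to q2, push V$ → (q2, 000, V$)
  read 0, top V: go to q1, push ε → (q1, 00, $)
  read 0, top $: go to q3, push V$ → (q3, 0, V$)
  ε-move, top V: go to q0, push ε → (q0, 0, $)
  read 0, top $: go to q2, push ε → (q2, ε, ε)
All input consumed and the stack is empty.

Accept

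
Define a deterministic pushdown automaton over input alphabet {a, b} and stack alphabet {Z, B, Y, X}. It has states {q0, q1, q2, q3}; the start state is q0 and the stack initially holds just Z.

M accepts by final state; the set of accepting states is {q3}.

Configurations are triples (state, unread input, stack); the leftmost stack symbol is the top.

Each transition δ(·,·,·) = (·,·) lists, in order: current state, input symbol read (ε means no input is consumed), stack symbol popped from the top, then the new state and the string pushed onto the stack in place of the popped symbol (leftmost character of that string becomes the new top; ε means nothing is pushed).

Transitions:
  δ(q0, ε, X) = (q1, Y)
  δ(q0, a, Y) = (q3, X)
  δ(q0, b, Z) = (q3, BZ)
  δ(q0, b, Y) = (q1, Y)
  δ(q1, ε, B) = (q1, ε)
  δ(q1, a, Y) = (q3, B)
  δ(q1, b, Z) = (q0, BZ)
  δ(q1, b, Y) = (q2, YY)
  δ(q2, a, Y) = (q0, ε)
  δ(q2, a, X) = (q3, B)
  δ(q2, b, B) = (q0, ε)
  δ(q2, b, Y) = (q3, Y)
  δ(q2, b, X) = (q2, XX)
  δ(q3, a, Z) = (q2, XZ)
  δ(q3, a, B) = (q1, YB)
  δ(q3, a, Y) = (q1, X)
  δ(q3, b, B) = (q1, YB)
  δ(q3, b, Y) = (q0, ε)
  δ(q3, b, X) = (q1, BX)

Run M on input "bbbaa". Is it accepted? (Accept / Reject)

Accept

(q0, bbbaa, Z)
  read b, top Z: go to q3, push BZ → (q3, bbaa, BZ)
  read b, top B: go to q1, push YB → (q1, baa, YBZ)
  read b, top Y: go to q2, push YY → (q2, aa, YYBZ)
  read a, top Y: go to q0, push ε → (q0, a, YBZ)
  read a, top Y: go to q3, push X → (q3, ε, XBZ)
All input consumed; state q3 ∈ F.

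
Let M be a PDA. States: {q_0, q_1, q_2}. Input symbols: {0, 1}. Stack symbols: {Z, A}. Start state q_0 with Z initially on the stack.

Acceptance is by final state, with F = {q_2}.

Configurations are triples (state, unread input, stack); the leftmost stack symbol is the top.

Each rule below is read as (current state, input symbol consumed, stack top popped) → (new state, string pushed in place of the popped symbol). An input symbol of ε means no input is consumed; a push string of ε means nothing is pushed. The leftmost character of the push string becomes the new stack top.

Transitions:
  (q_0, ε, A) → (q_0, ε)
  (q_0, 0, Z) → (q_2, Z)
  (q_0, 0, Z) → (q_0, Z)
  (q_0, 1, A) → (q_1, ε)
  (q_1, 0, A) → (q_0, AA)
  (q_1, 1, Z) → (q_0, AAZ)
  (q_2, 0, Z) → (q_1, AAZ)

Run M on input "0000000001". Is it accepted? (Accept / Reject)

No computation consumes all input and reaches a final state.

Reject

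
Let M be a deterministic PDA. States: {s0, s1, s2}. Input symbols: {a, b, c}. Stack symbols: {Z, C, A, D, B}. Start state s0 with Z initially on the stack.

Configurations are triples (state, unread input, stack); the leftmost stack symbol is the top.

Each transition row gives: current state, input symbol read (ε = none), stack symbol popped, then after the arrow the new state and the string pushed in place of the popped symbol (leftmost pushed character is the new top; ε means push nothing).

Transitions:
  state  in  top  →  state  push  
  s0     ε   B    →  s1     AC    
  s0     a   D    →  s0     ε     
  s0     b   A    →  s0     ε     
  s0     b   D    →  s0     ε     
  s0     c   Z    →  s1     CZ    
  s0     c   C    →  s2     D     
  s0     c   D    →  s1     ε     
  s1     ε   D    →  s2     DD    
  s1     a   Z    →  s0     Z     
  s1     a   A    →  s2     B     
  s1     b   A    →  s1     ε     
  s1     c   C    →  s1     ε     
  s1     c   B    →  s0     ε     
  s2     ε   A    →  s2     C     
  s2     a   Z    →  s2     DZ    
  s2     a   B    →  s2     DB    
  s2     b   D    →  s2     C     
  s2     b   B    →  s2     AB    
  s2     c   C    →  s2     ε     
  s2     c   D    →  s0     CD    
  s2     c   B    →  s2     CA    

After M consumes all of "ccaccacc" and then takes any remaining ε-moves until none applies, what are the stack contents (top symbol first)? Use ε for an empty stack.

(s0, ccaccacc, Z)
  read c, top Z: go to s1, push CZ → (s1, caccacc, CZ)
  read c, top C: go to s1, push ε → (s1, accacc, Z)
  read a, top Z: go to s0, push Z → (s0, ccacc, Z)
  read c, top Z: go to s1, push CZ → (s1, cacc, CZ)
  read c, top C: go to s1, push ε → (s1, acc, Z)
  read a, top Z: go to s0, push Z → (s0, cc, Z)
  read c, top Z: go to s1, push CZ → (s1, c, CZ)
  read c, top C: go to s1, push ε → (s1, ε, Z)
All input consumed in state s1 with stack Z.

Z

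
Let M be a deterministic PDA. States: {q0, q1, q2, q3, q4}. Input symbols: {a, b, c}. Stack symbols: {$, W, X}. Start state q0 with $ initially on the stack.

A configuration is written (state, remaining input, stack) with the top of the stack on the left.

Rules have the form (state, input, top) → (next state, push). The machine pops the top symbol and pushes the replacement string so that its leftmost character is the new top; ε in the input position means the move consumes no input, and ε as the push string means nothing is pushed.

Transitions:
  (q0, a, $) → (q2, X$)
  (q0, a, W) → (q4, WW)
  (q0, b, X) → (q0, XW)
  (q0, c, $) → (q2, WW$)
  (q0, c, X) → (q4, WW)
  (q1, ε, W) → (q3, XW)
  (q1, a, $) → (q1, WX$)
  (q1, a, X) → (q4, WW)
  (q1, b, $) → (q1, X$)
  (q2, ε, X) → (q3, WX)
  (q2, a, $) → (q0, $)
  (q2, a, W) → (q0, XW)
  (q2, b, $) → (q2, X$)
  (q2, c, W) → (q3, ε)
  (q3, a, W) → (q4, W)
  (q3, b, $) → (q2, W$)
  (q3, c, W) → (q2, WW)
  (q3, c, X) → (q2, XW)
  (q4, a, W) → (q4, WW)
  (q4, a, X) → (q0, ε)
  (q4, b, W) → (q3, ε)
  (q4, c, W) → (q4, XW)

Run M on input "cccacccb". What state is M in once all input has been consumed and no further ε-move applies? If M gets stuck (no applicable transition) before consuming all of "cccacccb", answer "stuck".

stuck

(q0, cccacccb, $)
  read c, top $: go to q2, push WW$ → (q2, ccacccb, WW$)
  read c, top W: go to q3, push ε → (q3, cacccb, W$)
  read c, top W: go to q2, push WW → (q2, acccb, WW$)
  read a, top W: go to q0, push XW → (q0, cccb, XWW$)
  read c, top X: go to q4, push WW → (q4, ccb, WWWW$)
  read c, top W: go to q4, push XW → (q4, cb, XWWWW$)
No transition for (q4, c, top X); M blocks with input cb remaining.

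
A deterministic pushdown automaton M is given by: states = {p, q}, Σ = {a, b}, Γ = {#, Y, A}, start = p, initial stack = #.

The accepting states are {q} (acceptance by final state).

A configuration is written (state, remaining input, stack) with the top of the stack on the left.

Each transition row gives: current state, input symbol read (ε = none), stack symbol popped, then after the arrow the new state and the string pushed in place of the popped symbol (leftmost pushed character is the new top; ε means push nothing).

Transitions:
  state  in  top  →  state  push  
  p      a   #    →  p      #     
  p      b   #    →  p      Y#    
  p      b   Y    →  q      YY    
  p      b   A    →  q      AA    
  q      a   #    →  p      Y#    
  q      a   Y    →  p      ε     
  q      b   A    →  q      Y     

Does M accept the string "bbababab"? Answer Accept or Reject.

Accept

(p, bbababab, #)
  read b, top #: go to p, push Y# → (p, bababab, Y#)
  read b, top Y: go to q, push YY → (q, ababab, YY#)
  read a, top Y: go to p, push ε → (p, babab, Y#)
  read b, top Y: go to q, push YY → (q, abab, YY#)
  read a, top Y: go to p, push ε → (p, bab, Y#)
  read b, top Y: go to q, push YY → (q, ab, YY#)
  read a, top Y: go to p, push ε → (p, b, Y#)
  read b, top Y: go to q, push YY → (q, ε, YY#)
All input consumed; state q ∈ F.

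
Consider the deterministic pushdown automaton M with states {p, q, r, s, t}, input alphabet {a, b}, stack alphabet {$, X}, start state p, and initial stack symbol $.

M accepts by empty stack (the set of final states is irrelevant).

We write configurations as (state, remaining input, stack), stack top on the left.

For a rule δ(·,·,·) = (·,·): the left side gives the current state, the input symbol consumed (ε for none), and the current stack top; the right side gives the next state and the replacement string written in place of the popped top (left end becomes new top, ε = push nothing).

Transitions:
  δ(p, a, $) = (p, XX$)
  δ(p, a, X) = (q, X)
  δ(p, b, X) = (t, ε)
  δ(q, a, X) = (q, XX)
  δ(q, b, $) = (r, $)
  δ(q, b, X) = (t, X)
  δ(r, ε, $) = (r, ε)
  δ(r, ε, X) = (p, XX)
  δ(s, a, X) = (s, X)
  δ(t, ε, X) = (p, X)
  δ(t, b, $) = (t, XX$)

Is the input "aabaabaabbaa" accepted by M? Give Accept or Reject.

Reject

(p, aabaabaabbaa, $)
  read a, top $: go to p, push XX$ → (p, abaabaabbaa, XX$)
  read a, top X: go to q, push X → (q, baabaabbaa, XX$)
  read b, top X: go to t, push X → (t, aabaabbaa, XX$)
  ε-move, top X: go to p, push X → (p, aabaabbaa, XX$)
  read a, top X: go to q, push X → (q, abaabbaa, XX$)
  read a, top X: go to q, push XX → (q, baabbaa, XXX$)
  read b, top X: go to t, push X → (t, aabbaa, XXX$)
  ε-move, top X: go to p, push X → (p, aabbaa, XXX$)
  read a, top X: go to q, push X → (q, abbaa, XXX$)
  read a, top X: go to q, push XX → (q, bbaa, XXXX$)
  read b, top X: go to t, push X → (t, baa, XXXX$)
  ε-move, top X: go to p, push X → (p, baa, XXXX$)
  read b, top X: go to t, push ε → (t, aa, XXX$)
  ε-move, top X: go to p, push X → (p, aa, XXX$)
  read a, top X: go to q, push X → (q, a, XXX$)
  read a, top X: go to q, push XX → (q, ε, XXXX$)
All input consumed; stack is XXXX$, not empty, and no further ε-move applies.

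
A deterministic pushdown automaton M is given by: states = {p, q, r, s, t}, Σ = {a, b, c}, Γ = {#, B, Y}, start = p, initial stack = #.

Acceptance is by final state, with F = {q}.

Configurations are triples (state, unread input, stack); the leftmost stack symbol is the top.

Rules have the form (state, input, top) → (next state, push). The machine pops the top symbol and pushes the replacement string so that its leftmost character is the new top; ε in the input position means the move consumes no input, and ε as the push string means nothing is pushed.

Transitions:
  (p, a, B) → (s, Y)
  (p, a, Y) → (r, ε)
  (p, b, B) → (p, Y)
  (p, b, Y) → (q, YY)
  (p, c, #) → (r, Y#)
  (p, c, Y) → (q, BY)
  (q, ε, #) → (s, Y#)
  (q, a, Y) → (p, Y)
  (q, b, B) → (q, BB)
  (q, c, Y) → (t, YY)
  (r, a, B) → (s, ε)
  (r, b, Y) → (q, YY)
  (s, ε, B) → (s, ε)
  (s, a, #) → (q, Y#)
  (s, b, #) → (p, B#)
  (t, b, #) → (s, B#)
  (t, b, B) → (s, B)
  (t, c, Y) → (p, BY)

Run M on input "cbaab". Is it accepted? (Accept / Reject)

Accept

(p, cbaab, #) ⊢ (r, baab, Y#) ⊢ (q, aab, YY#) ⊢ (p, ab, YY#) ⊢ (r, b, Y#) ⊢ (q, ε, YY#)
All input consumed; state q ∈ F.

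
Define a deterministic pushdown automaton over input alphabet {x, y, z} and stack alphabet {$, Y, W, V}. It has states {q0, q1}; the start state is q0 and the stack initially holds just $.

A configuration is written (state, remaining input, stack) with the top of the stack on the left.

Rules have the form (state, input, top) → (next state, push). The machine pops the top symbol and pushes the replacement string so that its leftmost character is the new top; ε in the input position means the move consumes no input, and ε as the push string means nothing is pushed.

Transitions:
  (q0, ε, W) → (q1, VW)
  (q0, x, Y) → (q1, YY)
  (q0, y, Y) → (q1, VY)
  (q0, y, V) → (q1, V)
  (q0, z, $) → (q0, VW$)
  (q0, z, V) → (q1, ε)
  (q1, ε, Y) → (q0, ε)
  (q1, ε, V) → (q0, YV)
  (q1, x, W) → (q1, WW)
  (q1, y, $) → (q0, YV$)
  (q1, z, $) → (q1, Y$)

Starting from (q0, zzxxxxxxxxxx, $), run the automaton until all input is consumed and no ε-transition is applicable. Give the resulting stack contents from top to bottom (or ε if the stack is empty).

(q0, zzxxxxxxxxxx, $)
  read z, top $: go to q0, push VW$ → (q0, zxxxxxxxxxx, VW$)
  read z, top V: go to q1, push ε → (q1, xxxxxxxxxx, W$)
  read x, top W: go to q1, push WW → (q1, xxxxxxxxx, WW$)
  read x, top W: go to q1, push WW → (q1, xxxxxxxx, WWW$)
  read x, top W: go to q1, push WW → (q1, xxxxxxx, WWWW$)
  read x, top W: go to q1, push WW → (q1, xxxxxx, WWWWW$)
  read x, top W: go to q1, push WW → (q1, xxxxx, WWWWWW$)
  read x, top W: go to q1, push WW → (q1, xxxx, WWWWWWW$)
  read x, top W: go to q1, push WW → (q1, xxx, WWWWWWWW$)
  read x, top W: go to q1, push WW → (q1, xx, WWWWWWWWW$)
  read x, top W: go to q1, push WW → (q1, x, WWWWWWWWWW$)
  read x, top W: go to q1, push WW → (q1, ε, WWWWWWWWWWW$)
All input consumed in state q1 with stack WWWWWWWWWWW$.

WWWWWWWWWWW$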